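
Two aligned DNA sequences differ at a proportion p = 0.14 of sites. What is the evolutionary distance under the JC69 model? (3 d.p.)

d = −(3/4) ln(1 − 4p/3) = −0.75 ln(1 − 0.186667) = −0.75 ln(0.813333)
  = −0.75 × (-0.206615) = 0.154961 substitutions/site.

0.155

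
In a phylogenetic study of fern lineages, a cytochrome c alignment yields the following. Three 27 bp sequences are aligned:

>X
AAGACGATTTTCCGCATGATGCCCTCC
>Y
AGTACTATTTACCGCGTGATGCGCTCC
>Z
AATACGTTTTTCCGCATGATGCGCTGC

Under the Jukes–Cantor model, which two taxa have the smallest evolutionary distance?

X–Y: 6/27 differ, p = 0.222, d = 0.264.
X–Z: 4/27 differ, p = 0.148, d = 0.165.
Y–Z: 6/27 differ, p = 0.222, d = 0.264.
The smallest distance is between X and Z.

X and Z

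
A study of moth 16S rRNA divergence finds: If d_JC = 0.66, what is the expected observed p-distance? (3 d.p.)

p = (3/4)(1 − e^(−4d/3)) = 0.75 × (1 − e^(-0.88)) = 0.75 × (1 − 0.414783) = 0.438913.

0.439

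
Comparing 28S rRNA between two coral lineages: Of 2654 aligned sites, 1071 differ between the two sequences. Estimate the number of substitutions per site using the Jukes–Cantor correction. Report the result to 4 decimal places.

p = 1071/2654 ≈ 0.403542.
d = −(3/4) ln(1 − 4p/3) = −0.75 ln(1 − 0.538056) = −0.75 ln(0.461944)
  = −0.75 × (-0.772312) = 0.579234 substitutions/site.

0.5792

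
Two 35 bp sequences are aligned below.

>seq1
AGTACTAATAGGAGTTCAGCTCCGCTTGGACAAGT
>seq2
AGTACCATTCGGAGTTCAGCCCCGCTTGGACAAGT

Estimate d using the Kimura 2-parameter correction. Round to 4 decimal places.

0.1244

Of 35 sites, 2 differences are transitions and 2 are transversions, so P = 2/35 ≈ 0.057143 and Q = 2/35 ≈ 0.057143.
Under the Kimura two-parameter model, d = −½ ln(1 − 2P − Q) − ¼ ln(1 − 2Q).
1 − 2P − Q = 0.828571, giving −½ ln(0.828571) = 0.094026.
1 − 2Q = 0.885714, giving −¼ ln(0.885714) = 0.030340.
d = 0.094026 + 0.030340 = 0.124366.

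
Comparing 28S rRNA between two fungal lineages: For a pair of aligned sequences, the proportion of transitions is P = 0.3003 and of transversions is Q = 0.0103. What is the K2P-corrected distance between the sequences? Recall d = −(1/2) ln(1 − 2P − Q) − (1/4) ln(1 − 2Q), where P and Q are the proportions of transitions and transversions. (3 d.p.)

Under the Kimura two-parameter model, d = −½ ln(1 − 2P − Q) − ¼ ln(1 − 2Q).
1 − 2P − Q = 0.3891, giving −½ ln(0.3891) = 0.471959.
1 − 2Q = 0.9794, giving −¼ ln(0.9794) = 0.005204.
d = 0.471959 + 0.005204 = 0.477163.

0.477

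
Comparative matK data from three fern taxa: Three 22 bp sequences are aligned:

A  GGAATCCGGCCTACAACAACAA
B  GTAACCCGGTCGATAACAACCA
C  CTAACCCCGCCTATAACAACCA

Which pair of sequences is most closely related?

B and C

A–B: 6/22 differ, p = 0.273, d = 0.339.
A–C: 6/22 differ, p = 0.273, d = 0.339.
B–C: 4/22 differ, p = 0.182, d = 0.208.
The smallest distance is between B and C.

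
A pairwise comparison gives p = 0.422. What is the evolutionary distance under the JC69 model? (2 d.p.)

d = −(3/4) ln(1 − 4p/3) = −0.75 ln(1 − 0.562667) = −0.75 ln(0.437333)
  = −0.75 × (-0.827060) = 0.620295 substitutions/site.

0.62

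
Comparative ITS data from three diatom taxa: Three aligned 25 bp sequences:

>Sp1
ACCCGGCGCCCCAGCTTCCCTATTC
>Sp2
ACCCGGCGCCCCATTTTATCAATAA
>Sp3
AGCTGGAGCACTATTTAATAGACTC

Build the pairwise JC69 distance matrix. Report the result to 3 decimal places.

Sp1–Sp2: 7/25 sites differ → p = 0.28, d = −0.75 ln(1 − 0.373333) = 0.350505 ≈ 0.351.
Sp1–Sp3: 13/25 sites differ → p = 0.52, d = −0.75 ln(1 − 0.693333) = 0.886495 ≈ 0.886.
Sp2–Sp3: 11/25 sites differ → p = 0.44, d = −0.75 ln(1 − 0.586667) = 0.662626 ≈ 0.663.

d(Sp1,Sp2) = 0.351, d(Sp1,Sp3) = 0.886, d(Sp2,Sp3) = 0.663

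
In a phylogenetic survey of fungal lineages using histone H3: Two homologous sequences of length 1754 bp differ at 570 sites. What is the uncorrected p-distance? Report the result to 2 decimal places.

p = 570/1754 = 0.324971… ≈ 0.32 (to 2 d.p.).

0.32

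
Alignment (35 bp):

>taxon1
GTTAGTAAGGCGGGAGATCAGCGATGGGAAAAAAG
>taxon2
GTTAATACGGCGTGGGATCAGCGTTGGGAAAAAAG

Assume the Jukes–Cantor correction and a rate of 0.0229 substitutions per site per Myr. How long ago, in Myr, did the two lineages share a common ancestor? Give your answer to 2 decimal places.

The sequences differ at 5 of 35 sites (5, 8, 13, 15, 24), so p = 5/35 ≈ 0.142857.
d = −(3/4) ln(1 − 4p/3) = −0.75 ln(1 − 0.190476) = −0.75 ln(0.809524)
  = −0.75 × (-0.211309) = 0.158482 substitutions/site.
Under a molecular clock d = 2μt, so t = d/(2μ) = 0.158482 / (2 × 0.0229) = 3.46 Myr.

3.46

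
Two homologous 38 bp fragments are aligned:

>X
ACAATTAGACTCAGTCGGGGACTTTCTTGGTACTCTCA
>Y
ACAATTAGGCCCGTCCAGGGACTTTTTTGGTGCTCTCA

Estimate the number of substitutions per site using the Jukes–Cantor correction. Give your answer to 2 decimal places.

The sequences differ at 8 of 38 sites (9, 11, 13, 14, 15, 17, 26, 32), so p = 8/38 ≈ 0.210526.
d = −(3/4) ln(1 − 4p/3) = −0.75 ln(1 − 0.280701) = −0.75 ln(0.719299)
  = −0.75 × (-0.329478) = 0.247109 substitutions/site.

0.25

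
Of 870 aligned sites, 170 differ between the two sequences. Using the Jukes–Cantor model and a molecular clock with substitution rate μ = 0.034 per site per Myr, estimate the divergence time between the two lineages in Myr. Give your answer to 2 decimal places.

p = 170/870 ≈ 0.195402.
d = −(3/4) ln(1 − 4p/3) = −0.75 ln(1 − 0.260536) = −0.75 ln(0.739464)
  = −0.75 × (-0.301830) = 0.226373 substitutions/site.
Under a molecular clock d = 2μt, so t = d/(2μ) = 0.226373 / (2 × 0.034) = 3.33 Myr.

3.33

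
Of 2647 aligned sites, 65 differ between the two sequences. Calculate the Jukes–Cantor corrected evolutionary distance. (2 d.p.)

0.02

p = 65/2647 ≈ 0.024556.
d = −(3/4) ln(1 − 4p/3) = −0.75 ln(1 − 0.032741) = −0.75 ln(0.967259)
  = −0.75 × (-0.033289) = 0.024967 substitutions/site.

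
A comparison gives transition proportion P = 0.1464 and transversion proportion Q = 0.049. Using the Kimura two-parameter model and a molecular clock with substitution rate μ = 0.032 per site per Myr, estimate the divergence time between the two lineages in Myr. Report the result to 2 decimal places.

3.67

Under the Kimura two-parameter model, d = −½ ln(1 − 2P − Q) − ¼ ln(1 − 2Q).
1 − 2P − Q = 0.6582, giving −½ ln(0.6582) = 0.209123.
1 − 2Q = 0.902, giving −¼ ln(0.902) = 0.025785.
d = 0.209123 + 0.025785 = 0.234908.
Under a molecular clock d = 2μt, so t = d/(2μ) = 0.234908 / (2 × 0.032) = 3.67 Myr.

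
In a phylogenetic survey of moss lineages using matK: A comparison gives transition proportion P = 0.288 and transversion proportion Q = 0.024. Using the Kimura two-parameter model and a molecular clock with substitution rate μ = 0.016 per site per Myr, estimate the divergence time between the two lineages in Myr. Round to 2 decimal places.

14.70

Under the Kimura two-parameter model, d = −½ ln(1 − 2P − Q) − ¼ ln(1 − 2Q).
1 − 2P − Q = 0.4, giving −½ ln(0.4) = 0.458145.
1 − 2Q = 0.952, giving −¼ ln(0.952) = 0.012298.
d = 0.458145 + 0.012298 = 0.470443.
Under a molecular clock d = 2μt, so t = d/(2μ) = 0.470443 / (2 × 0.016) = 14.70 Myr.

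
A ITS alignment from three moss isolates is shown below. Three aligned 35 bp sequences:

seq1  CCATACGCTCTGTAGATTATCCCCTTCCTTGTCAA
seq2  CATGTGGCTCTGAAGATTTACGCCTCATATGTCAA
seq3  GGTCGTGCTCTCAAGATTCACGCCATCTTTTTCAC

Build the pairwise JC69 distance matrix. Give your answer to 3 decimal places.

seq1–seq2: 13/35 sites differ → p ≈ 0.371429, d = −0.75 ln(1 − 0.495239) = 0.512753 ≈ 0.513.
seq1–seq3: 15/35 sites differ → p ≈ 0.428571, d = −0.75 ln(1 − 0.571428) = 0.635472 ≈ 0.635.
seq2–seq3: 13/35 sites differ → p ≈ 0.371429, d = −0.75 ln(1 − 0.495239) = 0.512753 ≈ 0.513.

d(seq1,seq2) = 0.513, d(seq1,seq3) = 0.635, d(seq2,seq3) = 0.513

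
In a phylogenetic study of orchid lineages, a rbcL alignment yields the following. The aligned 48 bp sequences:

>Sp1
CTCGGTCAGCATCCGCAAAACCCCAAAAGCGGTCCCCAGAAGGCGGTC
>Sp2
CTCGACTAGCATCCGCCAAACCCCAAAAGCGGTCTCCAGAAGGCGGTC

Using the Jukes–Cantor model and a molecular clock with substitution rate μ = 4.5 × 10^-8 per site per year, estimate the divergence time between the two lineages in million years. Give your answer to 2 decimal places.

The sequences differ at 5 of 48 sites (5, 6, 7, 17, 35), so p = 5/48 ≈ 0.104167.
d = −(3/4) ln(1 − 4p/3) = −0.75 ln(1 − 0.138889) = −0.75 ln(0.861111)
  = −0.75 × (-0.149532) = 0.112149 substitutions/site.
Under a molecular clock d = 2μt, so t = d/(2μ) = 0.112149 / (2 × 4.5 × 10^-8) = 1.25 million years.

1.25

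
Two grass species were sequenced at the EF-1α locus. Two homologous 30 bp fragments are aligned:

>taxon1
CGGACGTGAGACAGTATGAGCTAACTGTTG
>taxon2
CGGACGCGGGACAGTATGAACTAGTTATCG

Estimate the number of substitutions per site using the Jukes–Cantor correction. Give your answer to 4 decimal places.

The sequences differ at 7 of 30 sites (7, 9, 20, 24, 25, 27, 29), so p = 7/30 ≈ 0.233333.
d = −(3/4) ln(1 − 4p/3) = −0.75 ln(1 − 0.311111) = −0.75 ln(0.688889)
  = −0.75 × (-0.372675) = 0.279506 substitutions/site.

0.2795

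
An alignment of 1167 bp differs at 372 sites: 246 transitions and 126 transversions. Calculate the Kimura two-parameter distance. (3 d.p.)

P = 246/1167 ≈ 0.210797 and Q = 126/1167 ≈ 0.107969.
Under the Kimura two-parameter model, d = −½ ln(1 − 2P − Q) − ¼ ln(1 − 2Q).
1 − 2P − Q = 0.470437, giving −½ ln(0.470437) = 0.377047.
1 − 2Q = 0.784062, giving −¼ ln(0.784062) = 0.060817.
d = 0.377047 + 0.060817 = 0.437864.

0.438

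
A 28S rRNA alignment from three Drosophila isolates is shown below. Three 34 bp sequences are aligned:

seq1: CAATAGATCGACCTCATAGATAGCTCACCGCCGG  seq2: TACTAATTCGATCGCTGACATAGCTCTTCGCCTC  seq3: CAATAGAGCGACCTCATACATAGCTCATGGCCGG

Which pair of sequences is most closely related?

seq1 and seq3

seq1–seq2: 13/34 differ, p = 0.382, d = 0.535.
seq1–seq3: 4/34 differ, p = 0.118, d = 0.128.
seq2–seq3: 13/34 differ, p = 0.382, d = 0.535.
The smallest distance is between seq1 and seq3.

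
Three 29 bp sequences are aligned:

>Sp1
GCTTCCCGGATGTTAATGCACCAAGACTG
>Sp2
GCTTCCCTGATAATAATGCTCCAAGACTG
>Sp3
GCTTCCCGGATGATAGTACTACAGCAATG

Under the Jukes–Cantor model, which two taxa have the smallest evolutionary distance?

Sp1 and Sp2

Sp1–Sp2: 4/29 differ, p = 0.138, d = 0.152.
Sp1–Sp3: 8/29 differ, p = 0.276, d = 0.344.
Sp2–Sp3: 8/29 differ, p = 0.276, d = 0.344.
The smallest distance is between Sp1 and Sp2.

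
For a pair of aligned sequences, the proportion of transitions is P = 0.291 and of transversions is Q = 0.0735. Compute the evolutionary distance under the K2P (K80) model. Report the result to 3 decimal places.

Under the Kimura two-parameter model, d = −½ ln(1 − 2P − Q) − ¼ ln(1 − 2Q).
1 − 2P − Q = 0.3445, giving −½ ln(0.3445) = 0.532831.
1 − 2Q = 0.853, giving −¼ ln(0.853) = 0.039749.
d = 0.532831 + 0.039749 = 0.572580.

0.573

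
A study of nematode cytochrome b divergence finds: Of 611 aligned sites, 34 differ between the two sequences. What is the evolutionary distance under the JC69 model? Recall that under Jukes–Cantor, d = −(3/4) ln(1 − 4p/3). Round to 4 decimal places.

p = 34/611 ≈ 0.055646.
d = −(3/4) ln(1 − 4p/3) = −0.75 ln(1 − 0.074195) = −0.75 ln(0.925805)
  = −0.75 × (-0.077092) = 0.057819 substitutions/site.

0.0578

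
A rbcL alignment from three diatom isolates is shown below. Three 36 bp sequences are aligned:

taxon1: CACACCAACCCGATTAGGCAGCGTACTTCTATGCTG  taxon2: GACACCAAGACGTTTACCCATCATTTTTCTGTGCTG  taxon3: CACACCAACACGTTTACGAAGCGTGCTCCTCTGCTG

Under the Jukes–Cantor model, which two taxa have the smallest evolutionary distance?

taxon1 and taxon3

taxon1–taxon2: 11/36 differ, p = 0.306, d = 0.392.
taxon1–taxon3: 7/36 differ, p = 0.194, d = 0.225.
taxon2–taxon3: 10/36 differ, p = 0.278, d = 0.347.
The smallest distance is between taxon1 and taxon3.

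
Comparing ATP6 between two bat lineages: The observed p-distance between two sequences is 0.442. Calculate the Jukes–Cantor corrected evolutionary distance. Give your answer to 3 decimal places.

0.667

d = −(3/4) ln(1 − 4p/3) = −0.75 ln(1 − 0.589333) = −0.75 ln(0.410667)
  = −0.75 × (-0.889973) = 0.667480 substitutions/site.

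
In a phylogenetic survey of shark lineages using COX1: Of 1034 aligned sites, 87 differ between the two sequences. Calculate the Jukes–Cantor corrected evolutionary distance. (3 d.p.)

p = 87/1034 ≈ 0.084139.
d = −(3/4) ln(1 − 4p/3) = −0.75 ln(1 − 0.112185) = −0.75 ln(0.887815)
  = −0.75 × (-0.118992) = 0.089244 substitutions/site.

0.089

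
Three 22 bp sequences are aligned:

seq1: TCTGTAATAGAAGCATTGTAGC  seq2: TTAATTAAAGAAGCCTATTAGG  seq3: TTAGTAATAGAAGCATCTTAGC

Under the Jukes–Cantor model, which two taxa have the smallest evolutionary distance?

seq1–seq2: 9/22 differ, p = 0.409, d = 0.591.
seq1–seq3: 4/22 differ, p = 0.182, d = 0.208.
seq2–seq3: 6/22 differ, p = 0.273, d = 0.339.
The smallest distance is between seq1 and seq3.

seq1 and seq3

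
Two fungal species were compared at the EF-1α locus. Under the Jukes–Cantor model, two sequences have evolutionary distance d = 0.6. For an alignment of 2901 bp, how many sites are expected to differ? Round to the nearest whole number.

Invert JC69: p = (3/4)(1 − e^(−4d/3)) = 0.75 × (1 − e^(-0.8)) = 0.75 × (1 − 0.449329) = 0.413003.
Expected differing sites = pL ≈ 0.413003 × 2901 = 1198.121703 ≈ 1198.

1198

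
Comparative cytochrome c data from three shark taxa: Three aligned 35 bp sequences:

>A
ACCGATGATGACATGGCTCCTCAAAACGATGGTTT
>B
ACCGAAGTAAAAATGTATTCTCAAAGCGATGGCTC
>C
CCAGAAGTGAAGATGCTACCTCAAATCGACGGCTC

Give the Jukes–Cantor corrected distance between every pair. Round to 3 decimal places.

d(A,B) = 0.407, d(A,C) = 0.572, d(B,C) = 0.360

A–B: 11/35 sites differ → p ≈ 0.314286, d = −0.75 ln(1 − 0.419048) = 0.407315 ≈ 0.407.
A–C: 14/35 sites differ → p = 0.4, d = −0.75 ln(1 − 0.533333) = 0.571605 ≈ 0.572.
B–C: 10/35 sites differ → p ≈ 0.285714, d = −0.75 ln(1 − 0.380952) = 0.359679 ≈ 0.360.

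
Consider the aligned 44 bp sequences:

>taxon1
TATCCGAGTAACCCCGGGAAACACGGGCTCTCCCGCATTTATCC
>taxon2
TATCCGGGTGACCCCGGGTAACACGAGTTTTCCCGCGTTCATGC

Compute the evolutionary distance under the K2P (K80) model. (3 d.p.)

Of 44 sites, 7 differences are transitions and 2 are transversions, so P = 7/44 ≈ 0.159091 and Q = 2/44 ≈ 0.045455.
Under the Kimura two-parameter model, d = −½ ln(1 − 2P − Q) − ¼ ln(1 − 2Q).
1 − 2P − Q = 0.636363, giving −½ ln(0.636363) = 0.225993.
1 − 2Q = 0.90909, giving −¼ ln(0.90909) = 0.023828.
d = 0.225993 + 0.023828 = 0.249821.

0.250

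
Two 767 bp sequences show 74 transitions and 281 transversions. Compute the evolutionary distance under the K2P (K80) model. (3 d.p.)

0.740

P = 74/767 ≈ 0.09648 and Q = 281/767 ≈ 0.366362.
Under the Kimura two-parameter model, d = −½ ln(1 − 2P − Q) − ¼ ln(1 − 2Q).
1 − 2P − Q = 0.440678, giving −½ ln(0.440678) = 0.409720.
1 − 2Q = 0.267276, giving −¼ ln(0.267276) = 0.329868.
d = 0.409720 + 0.329868 = 0.739588.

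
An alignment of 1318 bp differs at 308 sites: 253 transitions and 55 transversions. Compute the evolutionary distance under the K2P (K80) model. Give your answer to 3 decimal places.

P = 253/1318 ≈ 0.191958 and Q = 55/1318 ≈ 0.04173.
Under the Kimura two-parameter model, d = −½ ln(1 − 2P − Q) − ¼ ln(1 − 2Q).
1 − 2P − Q = 0.574354, giving −½ ln(0.574354) = 0.277255.
1 − 2Q = 0.91654, giving −¼ ln(0.91654) = 0.021787.
d = 0.277255 + 0.021787 = 0.299042.

0.299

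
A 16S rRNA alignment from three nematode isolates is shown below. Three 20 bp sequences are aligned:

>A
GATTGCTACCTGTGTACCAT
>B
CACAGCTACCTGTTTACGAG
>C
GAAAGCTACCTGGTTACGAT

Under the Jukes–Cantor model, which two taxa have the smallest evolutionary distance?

A–B: 6/20 differ, p = 0.300, d = 0.383.
A–C: 5/20 differ, p = 0.250, d = 0.304.
B–C: 4/20 differ, p = 0.200, d = 0.233.
The smallest distance is between B and C.

B and C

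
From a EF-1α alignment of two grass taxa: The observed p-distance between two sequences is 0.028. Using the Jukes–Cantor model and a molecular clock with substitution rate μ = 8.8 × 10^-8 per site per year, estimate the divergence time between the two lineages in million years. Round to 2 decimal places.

d = −(3/4) ln(1 − 4p/3) = −0.75 ln(1 − 0.037333) = −0.75 ln(0.962667)
  = −0.75 × (-0.038048) = 0.028536 substitutions/site.
Under a molecular clock d = 2μt, so t = d/(2μ) = 0.028536 / (2 × 8.8 × 10^-8) = 0.16 million years.

0.16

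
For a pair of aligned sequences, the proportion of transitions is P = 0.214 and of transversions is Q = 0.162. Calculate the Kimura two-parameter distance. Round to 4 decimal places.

0.5437

Under the Kimura two-parameter model, d = −½ ln(1 − 2P − Q) − ¼ ln(1 − 2Q).
1 − 2P − Q = 0.41, giving −½ ln(0.41) = 0.445799.
1 − 2Q = 0.676, giving −¼ ln(0.676) = 0.097891.
d = 0.445799 + 0.097891 = 0.543690.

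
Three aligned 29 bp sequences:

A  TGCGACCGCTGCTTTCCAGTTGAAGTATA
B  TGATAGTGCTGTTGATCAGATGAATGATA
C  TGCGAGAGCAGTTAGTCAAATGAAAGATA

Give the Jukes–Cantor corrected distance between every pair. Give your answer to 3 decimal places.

d(A,B) = 0.529, d(A,C) = 0.529, d(B,C) = 0.344

A–B: 11/29 sites differ → p ≈ 0.37931, d = −0.75 ln(1 − 0.505747) = 0.528531 ≈ 0.529.
A–C: 11/29 sites differ → p ≈ 0.37931, d = −0.75 ln(1 − 0.505747) = 0.528531 ≈ 0.529.
B–C: 8/29 sites differ → p ≈ 0.275862, d = −0.75 ln(1 − 0.367816) = 0.343931 ≈ 0.344.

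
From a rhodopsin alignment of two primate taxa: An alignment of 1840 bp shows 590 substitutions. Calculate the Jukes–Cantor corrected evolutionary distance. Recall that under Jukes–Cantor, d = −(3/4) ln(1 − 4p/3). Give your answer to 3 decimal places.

p = 590/1840 ≈ 0.320652.
d = −(3/4) ln(1 − 4p/3) = −0.75 ln(1 − 0.427536) = −0.75 ln(0.572464)
  = −0.75 × (-0.557805) = 0.418354 substitutions/site.

0.418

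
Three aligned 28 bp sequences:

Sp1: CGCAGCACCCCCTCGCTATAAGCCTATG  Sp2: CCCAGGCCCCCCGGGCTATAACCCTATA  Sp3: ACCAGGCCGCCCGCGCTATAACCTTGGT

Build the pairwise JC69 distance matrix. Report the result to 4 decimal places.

d(Sp1,Sp2) = 0.3041, d(Sp1,Sp3) = 0.5565, d(Sp2,Sp3) = 0.3041

Sp1–Sp2: 7/28 sites differ → p = 0.25, d = −0.75 ln(1 − 0.333333) = 0.304098 ≈ 0.3041.
Sp1–Sp3: 11/28 sites differ → p ≈ 0.392857, d = −0.75 ln(1 − 0.523809) = 0.556452 ≈ 0.5565.
Sp2–Sp3: 7/28 sites differ → p = 0.25, d = −0.75 ln(1 − 0.333333) = 0.304098 ≈ 0.3041.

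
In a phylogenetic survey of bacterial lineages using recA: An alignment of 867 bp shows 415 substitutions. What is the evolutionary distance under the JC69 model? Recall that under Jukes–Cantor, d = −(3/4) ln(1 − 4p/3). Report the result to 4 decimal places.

0.7625

p = 415/867 ≈ 0.478662.
d = −(3/4) ln(1 − 4p/3) = −0.75 ln(1 − 0.638216) = −0.75 ln(0.361784)
  = −0.75 × (-1.016708) = 0.762531 substitutions/site.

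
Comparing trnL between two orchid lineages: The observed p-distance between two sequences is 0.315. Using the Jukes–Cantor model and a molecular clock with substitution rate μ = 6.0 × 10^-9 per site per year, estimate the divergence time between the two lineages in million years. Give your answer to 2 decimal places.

34.05

d = −(3/4) ln(1 − 4p/3) = −0.75 ln(1 − 0.42) = −0.75 ln(0.58)
  = −0.75 × (-0.544727) = 0.408545 substitutions/site.
Under a molecular clock d = 2μt, so t = d/(2μ) = 0.408545 / (2 × 6.0 × 10^-9) = 34.05 million years.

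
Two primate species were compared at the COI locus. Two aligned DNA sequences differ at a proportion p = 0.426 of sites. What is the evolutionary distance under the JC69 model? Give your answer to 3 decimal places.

0.629

d = −(3/4) ln(1 − 4p/3) = −0.75 ln(1 − 0.568) = −0.75 ln(0.432)
  = −0.75 × (-0.839330) = 0.629498 substitutions/site.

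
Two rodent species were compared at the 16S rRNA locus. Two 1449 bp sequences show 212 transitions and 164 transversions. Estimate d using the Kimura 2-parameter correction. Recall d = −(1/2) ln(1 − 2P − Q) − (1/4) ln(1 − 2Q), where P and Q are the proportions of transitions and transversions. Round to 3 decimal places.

P = 212/1449 ≈ 0.146308 and Q = 164/1449 ≈ 0.113182.
Under the Kimura two-parameter model, d = −½ ln(1 − 2P − Q) − ¼ ln(1 − 2Q).
1 − 2P − Q = 0.594202, giving −½ ln(0.594202) = 0.260268.
1 − 2Q = 0.773636, giving −¼ ln(0.773636) = 0.064163.
d = 0.260268 + 0.064163 = 0.324431.

0.324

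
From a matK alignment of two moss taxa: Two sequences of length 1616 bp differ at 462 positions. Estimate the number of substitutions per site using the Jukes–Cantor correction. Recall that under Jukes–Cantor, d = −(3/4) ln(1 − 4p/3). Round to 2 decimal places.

p = 462/1616 ≈ 0.285891.
d = −(3/4) ln(1 − 4p/3) = −0.75 ln(1 − 0.381188) = −0.75 ln(0.618812)
  = −0.75 × (-0.479954) = 0.359966 substitutions/site.

0.36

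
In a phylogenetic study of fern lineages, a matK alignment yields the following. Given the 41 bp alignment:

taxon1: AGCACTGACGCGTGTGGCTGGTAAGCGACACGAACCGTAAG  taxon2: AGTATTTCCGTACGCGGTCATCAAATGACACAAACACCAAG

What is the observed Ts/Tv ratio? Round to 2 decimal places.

2.80

Transitions are A↔G and C↔T; transversions are all other mismatches.
Transitions: 14. Transversions: 5.
R = 14/5 = 2.80.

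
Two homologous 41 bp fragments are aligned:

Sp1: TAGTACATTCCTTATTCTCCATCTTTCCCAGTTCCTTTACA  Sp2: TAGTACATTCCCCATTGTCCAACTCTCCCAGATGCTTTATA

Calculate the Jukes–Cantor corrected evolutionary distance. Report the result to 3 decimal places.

The sequences differ at 8 of 41 sites (12, 13, 17, 22, 25, 32, 34, 40), so p = 8/41 ≈ 0.195122.
d = −(3/4) ln(1 − 4p/3) = −0.75 ln(1 − 0.260163) = −0.75 ln(0.739837)
  = −0.75 × (-0.301325) = 0.225994 substitutions/site.

0.226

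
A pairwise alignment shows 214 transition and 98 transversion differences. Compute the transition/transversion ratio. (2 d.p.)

2.18

R = 214/98 = 2.183673… ≈ 2.18 (to 2 d.p.).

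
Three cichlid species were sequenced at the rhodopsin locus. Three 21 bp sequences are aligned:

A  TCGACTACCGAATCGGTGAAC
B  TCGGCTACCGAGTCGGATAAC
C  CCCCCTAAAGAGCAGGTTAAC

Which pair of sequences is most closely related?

A–B: 4/21 differ, p = 0.190, d = 0.220.
A–C: 9/21 differ, p = 0.429, d = 0.635.
B–C: 8/21 differ, p = 0.381, d = 0.532.
The smallest distance is between A and B.

A and B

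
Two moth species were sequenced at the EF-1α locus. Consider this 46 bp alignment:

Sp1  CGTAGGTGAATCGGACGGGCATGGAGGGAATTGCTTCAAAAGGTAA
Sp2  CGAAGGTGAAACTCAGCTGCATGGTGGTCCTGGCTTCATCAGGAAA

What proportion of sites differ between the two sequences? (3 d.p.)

0.326

The sequences differ at 15 of 46 positions.
p = 15/46 = 0.326086… ≈ 0.326 (to 3 d.p.).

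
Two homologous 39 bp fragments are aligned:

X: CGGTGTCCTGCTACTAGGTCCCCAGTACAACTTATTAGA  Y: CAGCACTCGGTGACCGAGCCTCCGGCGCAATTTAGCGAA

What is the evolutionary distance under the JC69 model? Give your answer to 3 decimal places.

The sequences differ at 21 of 39 sites, so p = 21/39 ≈ 0.538462.
d = −(3/4) ln(1 − 4p/3) = −0.75 ln(1 − 0.717949) = −0.75 ln(0.282051)
  = −0.75 × (-1.265667) = 0.949250 substitutions/site.

0.949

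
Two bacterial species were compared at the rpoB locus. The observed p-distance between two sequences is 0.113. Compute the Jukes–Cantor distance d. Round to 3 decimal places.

d = −(3/4) ln(1 − 4p/3) = −0.75 ln(1 − 0.150667) = −0.75 ln(0.849333)
  = −0.75 × (-0.163304) = 0.122478 substitutions/site.

0.122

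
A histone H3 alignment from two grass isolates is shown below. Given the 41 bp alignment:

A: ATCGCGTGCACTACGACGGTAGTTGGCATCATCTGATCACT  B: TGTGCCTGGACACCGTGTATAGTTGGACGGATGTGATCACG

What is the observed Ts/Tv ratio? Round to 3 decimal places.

Transitions are A↔G and C↔T; transversions are all other mismatches.
Transitions: 2. Transversions: 15.
R = 2/15 = 0.133333… ≈ 0.133 (to 3 d.p.).

0.133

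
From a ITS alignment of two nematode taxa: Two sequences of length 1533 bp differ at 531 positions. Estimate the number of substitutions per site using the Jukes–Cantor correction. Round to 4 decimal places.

p = 531/1533 ≈ 0.34638.
d = −(3/4) ln(1 − 4p/3) = −0.75 ln(1 − 0.46184) = −0.75 ln(0.53816)
  = −0.75 × (-0.619599) = 0.464699 substitutions/site.

0.4647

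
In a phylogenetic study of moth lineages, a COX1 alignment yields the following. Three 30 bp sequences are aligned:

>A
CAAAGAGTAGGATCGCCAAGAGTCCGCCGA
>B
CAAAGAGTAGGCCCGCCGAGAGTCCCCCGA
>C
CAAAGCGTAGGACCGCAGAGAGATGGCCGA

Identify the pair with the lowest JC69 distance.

A and B

A–B: 4/30 differ, p = 0.133, d = 0.147.
A–C: 7/30 differ, p = 0.233, d = 0.280.
B–C: 7/30 differ, p = 0.233, d = 0.280.
The smallest distance is between A and B.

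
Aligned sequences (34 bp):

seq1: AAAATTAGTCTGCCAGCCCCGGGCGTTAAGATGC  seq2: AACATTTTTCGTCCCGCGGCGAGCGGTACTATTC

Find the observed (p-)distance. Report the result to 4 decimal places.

0.3824

The sequences differ at 13 of 34 positions.
p = 13/34 = 0.382352… ≈ 0.3824 (to 4 d.p.).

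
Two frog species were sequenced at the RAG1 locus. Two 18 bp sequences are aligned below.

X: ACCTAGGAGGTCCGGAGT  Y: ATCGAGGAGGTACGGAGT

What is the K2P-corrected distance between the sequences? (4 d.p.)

0.1885

Of 18 sites, 1 differences are transitions and 2 are transversions, so P = 1/18 ≈ 0.055556 and Q = 2/18 ≈ 0.111111.
Under the Kimura two-parameter model, d = −½ ln(1 − 2P − Q) − ¼ ln(1 − 2Q).
1 − 2P − Q = 0.777777, giving −½ ln(0.777777) = 0.125658.
1 − 2Q = 0.777778, giving −¼ ln(0.777778) = 0.062829.
d = 0.125658 + 0.062829 = 0.188487.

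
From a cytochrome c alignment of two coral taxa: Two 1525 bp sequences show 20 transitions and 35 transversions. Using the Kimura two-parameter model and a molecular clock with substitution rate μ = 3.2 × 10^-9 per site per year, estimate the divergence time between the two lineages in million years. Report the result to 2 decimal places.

P = 20/1525 ≈ 0.013115 and Q = 35/1525 ≈ 0.022951.
Under the Kimura two-parameter model, d = −½ ln(1 − 2P − Q) − ¼ ln(1 − 2Q).
1 − 2P − Q = 0.950819, giving −½ ln(0.950819) = 0.025216.
1 − 2Q = 0.954098, giving −¼ ln(0.954098) = 0.011747.
d = 0.025216 + 0.011747 = 0.036963.
Under a molecular clock d = 2μt, so t = d/(2μ) = 0.036963 / (2 × 3.2 × 10^-9) = 5.78 million years.

5.78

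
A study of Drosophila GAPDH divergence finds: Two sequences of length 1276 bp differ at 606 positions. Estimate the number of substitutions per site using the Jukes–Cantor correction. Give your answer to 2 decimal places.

p = 606/1276 ≈ 0.474922.
d = −(3/4) ln(1 − 4p/3) = −0.75 ln(1 − 0.633229) = −0.75 ln(0.366771)
  = −0.75 × (-1.003018) = 0.752264 substitutions/site.

0.75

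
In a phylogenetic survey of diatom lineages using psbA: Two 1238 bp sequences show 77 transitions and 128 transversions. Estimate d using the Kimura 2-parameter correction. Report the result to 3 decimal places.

0.187

P = 77/1238 ≈ 0.062197 and Q = 128/1238 ≈ 0.103393.
Under the Kimura two-parameter model, d = −½ ln(1 − 2P − Q) − ¼ ln(1 − 2Q).
1 − 2P − Q = 0.772213, giving −½ ln(0.772213) = 0.129247.
1 − 2Q = 0.793214, giving −¼ ln(0.793214) = 0.057916.
d = 0.129247 + 0.057916 = 0.187163.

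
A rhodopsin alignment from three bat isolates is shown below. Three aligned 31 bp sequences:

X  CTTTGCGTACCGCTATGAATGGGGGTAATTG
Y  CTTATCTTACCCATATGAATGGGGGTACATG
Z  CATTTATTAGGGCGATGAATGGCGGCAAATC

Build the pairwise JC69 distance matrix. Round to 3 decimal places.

X–Y: 7/31 sites differ → p ≈ 0.225806, d = −0.75 ln(1 − 0.301075) = 0.268659 ≈ 0.269.
X–Z: 11/31 sites differ → p ≈ 0.354839, d = −0.75 ln(1 − 0.473119) = 0.480585 ≈ 0.481.
Y–Z: 12/31 sites differ → p ≈ 0.387097, d = −0.75 ln(1 − 0.516129) = 0.544453 ≈ 0.544.

d(X,Y) = 0.269, d(X,Z) = 0.481, d(Y,Z) = 0.544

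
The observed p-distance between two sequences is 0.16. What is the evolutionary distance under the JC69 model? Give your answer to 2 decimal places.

d = −(3/4) ln(1 − 4p/3) = −0.75 ln(1 − 0.213333) = −0.75 ln(0.786667)
  = −0.75 × (-0.239950) = 0.179963 substitutions/site.

0.18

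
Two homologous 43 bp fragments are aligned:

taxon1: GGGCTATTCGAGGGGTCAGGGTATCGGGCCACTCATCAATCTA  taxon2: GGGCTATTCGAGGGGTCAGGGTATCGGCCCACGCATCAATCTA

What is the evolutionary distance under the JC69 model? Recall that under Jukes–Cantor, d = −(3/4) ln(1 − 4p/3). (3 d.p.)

0.048

The sequences differ at 2 of 43 sites (28, 33), so p = 2/43 ≈ 0.046512.
d = −(3/4) ln(1 − 4p/3) = −0.75 ln(1 − 0.062016) = −0.75 ln(0.937984)
  = −0.75 × (-0.064022) = 0.048017 substitutions/site.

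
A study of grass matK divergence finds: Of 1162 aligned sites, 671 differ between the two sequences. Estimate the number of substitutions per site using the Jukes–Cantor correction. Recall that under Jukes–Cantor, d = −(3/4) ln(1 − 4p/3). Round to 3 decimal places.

1.102

p = 671/1162 ≈ 0.577453.
d = −(3/4) ln(1 − 4p/3) = −0.75 ln(1 − 0.769937) = −0.75 ln(0.230063)
  = −0.75 × (-1.469402) = 1.102052 substitutions/site.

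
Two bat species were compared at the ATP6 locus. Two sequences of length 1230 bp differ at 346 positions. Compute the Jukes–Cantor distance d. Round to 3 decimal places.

0.353

p = 346/1230 ≈ 0.281301.
d = −(3/4) ln(1 − 4p/3) = −0.75 ln(1 − 0.375068) = −0.75 ln(0.624932)
  = −0.75 × (-0.470112) = 0.352584 substitutions/site.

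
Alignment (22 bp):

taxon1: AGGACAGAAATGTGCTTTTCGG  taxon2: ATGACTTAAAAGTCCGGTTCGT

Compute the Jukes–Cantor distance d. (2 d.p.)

The sequences differ at 8 of 22 sites (2, 6, 7, 11, 14, 16, 17, 22), so p = 8/22 ≈ 0.363636.
d = −(3/4) ln(1 − 4p/3) = −0.75 ln(1 − 0.484848) = −0.75 ln(0.515152)
  = −0.75 × (-0.663293) = 0.497470 substitutions/site.

0.50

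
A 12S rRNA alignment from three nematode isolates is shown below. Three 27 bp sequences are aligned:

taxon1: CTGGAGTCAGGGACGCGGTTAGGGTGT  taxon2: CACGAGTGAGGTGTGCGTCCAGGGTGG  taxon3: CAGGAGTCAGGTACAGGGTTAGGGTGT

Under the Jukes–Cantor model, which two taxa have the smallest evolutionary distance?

taxon1 and taxon3

taxon1–taxon2: 10/27 differ, p = 0.370, d = 0.511.
taxon1–taxon3: 4/27 differ, p = 0.148, d = 0.165.
taxon2–taxon3: 10/27 differ, p = 0.370, d = 0.511.
The smallest distance is between taxon1 and taxon3.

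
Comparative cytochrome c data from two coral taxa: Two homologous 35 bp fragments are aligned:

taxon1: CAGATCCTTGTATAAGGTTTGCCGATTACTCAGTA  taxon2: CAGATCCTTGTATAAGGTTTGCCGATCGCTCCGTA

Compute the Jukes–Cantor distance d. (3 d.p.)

The sequences differ at 3 of 35 sites (27, 28, 32), so p = 3/35 ≈ 0.085714.
d = −(3/4) ln(1 − 4p/3) = −0.75 ln(1 − 0.114285) = −0.75 ln(0.885715)
  = −0.75 × (-0.121360) = 0.091020 substitutions/site.

0.091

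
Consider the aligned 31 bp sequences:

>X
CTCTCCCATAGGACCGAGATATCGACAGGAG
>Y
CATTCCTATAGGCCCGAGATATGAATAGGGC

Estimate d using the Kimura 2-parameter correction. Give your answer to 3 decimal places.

Of 31 sites, 5 differences are transitions and 4 are transversions, so P = 5/31 ≈ 0.16129 and Q = 4/31 ≈ 0.129032.
Under the Kimura two-parameter model, d = −½ ln(1 − 2P − Q) − ¼ ln(1 − 2Q).
1 − 2P − Q = 0.548388, giving −½ ln(0.548388) = 0.300386.
1 − 2Q = 0.741936, giving −¼ ln(0.741936) = 0.074623.
d = 0.300386 + 0.074623 = 0.375009.

0.375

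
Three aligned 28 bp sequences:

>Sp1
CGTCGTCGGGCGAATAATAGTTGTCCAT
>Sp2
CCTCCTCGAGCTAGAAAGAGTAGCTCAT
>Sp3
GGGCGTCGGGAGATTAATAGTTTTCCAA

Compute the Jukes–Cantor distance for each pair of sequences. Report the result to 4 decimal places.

d(Sp1,Sp2) = 0.4850, d(Sp1,Sp3) = 0.2524, d(Sp2,Sp3) = 0.9396

Sp1–Sp2: 10/28 sites differ → p ≈ 0.357143, d = −0.75 ln(1 − 0.476191) = 0.484971 ≈ 0.4850.
Sp1–Sp3: 6/28 sites differ → p ≈ 0.214286, d = −0.75 ln(1 − 0.285715) = 0.252355 ≈ 0.2524.
Sp2–Sp3: 15/28 sites differ → p ≈ 0.535714, d = −0.75 ln(1 − 0.714285) = 0.939570 ≈ 0.9396.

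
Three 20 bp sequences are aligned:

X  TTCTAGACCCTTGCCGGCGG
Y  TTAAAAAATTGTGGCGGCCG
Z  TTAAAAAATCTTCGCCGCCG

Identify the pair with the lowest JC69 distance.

Y and Z

X–Y: 9/20 differ, p = 0.450, d = 0.687.
X–Z: 9/20 differ, p = 0.450, d = 0.687.
Y–Z: 4/20 differ, p = 0.200, d = 0.233.
The smallest distance is between Y and Z.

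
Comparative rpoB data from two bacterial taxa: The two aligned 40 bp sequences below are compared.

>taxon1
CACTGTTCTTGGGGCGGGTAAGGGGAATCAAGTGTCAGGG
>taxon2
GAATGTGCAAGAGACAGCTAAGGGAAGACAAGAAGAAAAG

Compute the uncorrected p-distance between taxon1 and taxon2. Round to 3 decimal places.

0.450

The sequences differ at 18 of 40 positions.
p = 18/40 = 0.450.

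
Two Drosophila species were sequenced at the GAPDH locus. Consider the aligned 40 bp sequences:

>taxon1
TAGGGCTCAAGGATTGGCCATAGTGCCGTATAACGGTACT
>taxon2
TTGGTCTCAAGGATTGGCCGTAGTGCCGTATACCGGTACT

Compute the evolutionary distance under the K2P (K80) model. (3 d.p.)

Of 40 sites, 1 differences are transitions and 3 are transversions, so P = 1/40 = 0.025 and Q = 3/40 = 0.075.
Under the Kimura two-parameter model, d = −½ ln(1 − 2P − Q) − ¼ ln(1 − 2Q).
1 − 2P − Q = 0.875, giving −½ ln(0.875) = 0.066766.
1 − 2Q = 0.85, giving −¼ ln(0.85) = 0.040630.
d = 0.066766 + 0.040630 = 0.107396.

0.107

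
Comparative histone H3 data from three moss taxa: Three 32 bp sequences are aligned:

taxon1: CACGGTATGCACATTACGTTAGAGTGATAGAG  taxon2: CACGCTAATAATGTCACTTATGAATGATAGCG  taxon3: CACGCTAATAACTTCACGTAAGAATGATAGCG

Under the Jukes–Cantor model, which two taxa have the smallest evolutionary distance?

taxon1–taxon2: 12/32 differ, p = 0.375, d = 0.520.
taxon1–taxon3: 9/32 differ, p = 0.281, d = 0.353.
taxon2–taxon3: 4/32 differ, p = 0.125, d = 0.137.
The smallest distance is between taxon2 and taxon3.

taxon2 and taxon3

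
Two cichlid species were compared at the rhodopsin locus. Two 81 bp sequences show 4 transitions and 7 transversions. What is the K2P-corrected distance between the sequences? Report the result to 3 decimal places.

P = 4/81 ≈ 0.049383 and Q = 7/81 ≈ 0.08642.
Under the Kimura two-parameter model, d = −½ ln(1 − 2P − Q) − ¼ ln(1 − 2Q).
1 − 2P − Q = 0.814814, giving −½ ln(0.814814) = 0.102398.
1 − 2Q = 0.82716, giving −¼ ln(0.82716) = 0.047439.
d = 0.102398 + 0.047439 = 0.149837.

0.150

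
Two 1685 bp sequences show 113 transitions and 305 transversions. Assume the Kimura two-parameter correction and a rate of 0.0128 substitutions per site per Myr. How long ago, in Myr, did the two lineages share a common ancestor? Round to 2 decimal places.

P = 113/1685 ≈ 0.067062 and Q = 305/1685 ≈ 0.181009.
Under the Kimura two-parameter model, d = −½ ln(1 − 2P − Q) − ¼ ln(1 − 2Q).
1 − 2P − Q = 0.684867, giving −½ ln(0.684867) = 0.189265.
1 − 2Q = 0.637982, giving −¼ ln(0.637982) = 0.112361.
d = 0.189265 + 0.112361 = 0.301626.
Under a molecular clock d = 2μt, so t = d/(2μ) = 0.301626 / (2 × 0.0128) = 11.78 Myr.

11.78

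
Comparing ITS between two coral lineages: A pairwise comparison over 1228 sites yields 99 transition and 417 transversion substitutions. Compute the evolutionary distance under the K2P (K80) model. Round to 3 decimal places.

P = 99/1228 ≈ 0.080619 and Q = 417/1228 ≈ 0.339577.
Under the Kimura two-parameter model, d = −½ ln(1 − 2P − Q) − ¼ ln(1 − 2Q).
1 − 2P − Q = 0.499185, giving −½ ln(0.499185) = 0.347389.
1 − 2Q = 0.320846, giving −¼ ln(0.320846) = 0.284199.
d = 0.347389 + 0.284199 = 0.631588.

0.632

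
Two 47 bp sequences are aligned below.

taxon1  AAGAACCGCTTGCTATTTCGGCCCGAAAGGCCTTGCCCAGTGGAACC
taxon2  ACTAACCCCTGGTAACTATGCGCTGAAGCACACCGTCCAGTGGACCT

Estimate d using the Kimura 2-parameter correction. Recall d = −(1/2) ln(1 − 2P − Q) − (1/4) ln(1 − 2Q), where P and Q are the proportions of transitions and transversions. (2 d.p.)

0.70

Of 47 sites, 10 differences are transitions and 11 are transversions, so P = 10/47 ≈ 0.212766 and Q = 11/47 ≈ 0.234043.
Under the Kimura two-parameter model, d = −½ ln(1 − 2P − Q) − ¼ ln(1 − 2Q).
1 − 2P − Q = 0.340425, giving −½ ln(0.340425) = 0.538780.
1 − 2Q = 0.531914, giving −¼ ln(0.531914) = 0.157818.
d = 0.538780 + 0.157818 = 0.696598.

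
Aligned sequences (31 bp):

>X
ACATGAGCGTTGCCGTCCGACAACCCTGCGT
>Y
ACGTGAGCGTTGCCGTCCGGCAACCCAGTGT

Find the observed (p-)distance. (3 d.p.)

0.129

The sequences differ at 4 of 31 positions (sites 3, 20, 27, 29).
p = 4/31 = 0.129032… ≈ 0.129 (to 3 d.p.).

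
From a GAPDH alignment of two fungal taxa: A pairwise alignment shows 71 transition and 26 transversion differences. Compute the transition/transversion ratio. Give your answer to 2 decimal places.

2.73

R = 71/26 = 2.730769… ≈ 2.73 (to 2 d.p.).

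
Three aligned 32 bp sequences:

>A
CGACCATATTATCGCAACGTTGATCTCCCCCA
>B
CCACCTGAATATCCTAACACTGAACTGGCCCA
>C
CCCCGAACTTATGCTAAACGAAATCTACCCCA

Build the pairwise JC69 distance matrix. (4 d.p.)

A–B: 11/32 sites differ → p = 0.34375, d = −0.75 ln(1 − 0.458333) = 0.459828 ≈ 0.4598.
A–C: 14/32 sites differ → p = 0.4375, d = −0.75 ln(1 − 0.583333) = 0.656601 ≈ 0.6566.
B–C: 15/32 sites differ → p = 0.46875, d = −0.75 ln(1 − 0.625) = 0.735622 ≈ 0.7356.

d(A,B) = 0.4598, d(A,C) = 0.6566, d(B,C) = 0.7356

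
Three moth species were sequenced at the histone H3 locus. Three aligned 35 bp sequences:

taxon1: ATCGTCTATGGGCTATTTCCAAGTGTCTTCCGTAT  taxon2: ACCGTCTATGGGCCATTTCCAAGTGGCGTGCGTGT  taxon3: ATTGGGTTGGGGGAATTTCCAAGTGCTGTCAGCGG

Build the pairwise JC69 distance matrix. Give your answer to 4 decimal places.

d(taxon1,taxon2) = 0.1946, d(taxon1,taxon3) = 0.5716, d(taxon2,taxon3) = 0.5716

taxon1–taxon2: 6/35 sites differ → p ≈ 0.171429, d = −0.75 ln(1 − 0.228572) = 0.194634 ≈ 0.1946.
taxon1–taxon3: 14/35 sites differ → p = 0.4, d = −0.75 ln(1 − 0.533333) = 0.571605 ≈ 0.5716.
taxon2–taxon3: 14/35 sites differ → p = 0.4, d = −0.75 ln(1 − 0.533333) = 0.571605 ≈ 0.5716.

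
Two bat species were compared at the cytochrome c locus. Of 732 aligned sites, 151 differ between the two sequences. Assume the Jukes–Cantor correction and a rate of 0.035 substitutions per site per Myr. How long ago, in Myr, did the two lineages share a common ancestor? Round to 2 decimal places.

p = 151/732 ≈ 0.206284.
d = −(3/4) ln(1 − 4p/3) = −0.75 ln(1 − 0.275045) = −0.75 ln(0.724955)
  = −0.75 × (-0.321646) = 0.241235 substitutions/site.
Under a molecular clock d = 2μt, so t = d/(2μ) = 0.241235 / (2 × 0.035) = 3.45 Myr.

3.45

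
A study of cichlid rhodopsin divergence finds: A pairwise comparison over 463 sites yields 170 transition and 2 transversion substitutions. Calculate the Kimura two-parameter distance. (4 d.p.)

0.6731

P = 170/463 ≈ 0.367171 and Q = 2/463 ≈ 0.00432.
Under the Kimura two-parameter model, d = −½ ln(1 − 2P − Q) − ¼ ln(1 − 2Q).
1 − 2P − Q = 0.261338, giving −½ ln(0.261338) = 0.670970.
1 − 2Q = 0.99136, giving −¼ ln(0.99136) = 0.002169.
d = 0.670970 + 0.002169 = 0.673139.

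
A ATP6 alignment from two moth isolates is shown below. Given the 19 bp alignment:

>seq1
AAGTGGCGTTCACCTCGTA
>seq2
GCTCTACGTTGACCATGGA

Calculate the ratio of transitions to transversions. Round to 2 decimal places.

0.67

Transitions are A↔G and C↔T; transversions are all other mismatches.
Transitions: 4. Transversions: 6.
R = 4/6 = 0.666666… ≈ 0.67 (to 2 d.p.).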